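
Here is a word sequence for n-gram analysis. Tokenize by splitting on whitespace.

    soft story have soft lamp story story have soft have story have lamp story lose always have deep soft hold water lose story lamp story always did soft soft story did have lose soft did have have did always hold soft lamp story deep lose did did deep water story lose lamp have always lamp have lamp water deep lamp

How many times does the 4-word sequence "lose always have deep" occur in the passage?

1

Scanning the 57 overlapping 4-gram windows for "lose always have deep":
  position 15–18: lose always have deep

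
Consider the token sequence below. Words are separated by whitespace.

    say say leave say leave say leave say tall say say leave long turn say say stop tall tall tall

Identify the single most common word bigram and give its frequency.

Bigram frequencies (highest first):
  say leave: 4
  say say: 3
  leave say: 3
  tall tall: 2
  say tall: 1
  tall say: 1
  … (5 more, each ≤ 1)

"say leave", 4 times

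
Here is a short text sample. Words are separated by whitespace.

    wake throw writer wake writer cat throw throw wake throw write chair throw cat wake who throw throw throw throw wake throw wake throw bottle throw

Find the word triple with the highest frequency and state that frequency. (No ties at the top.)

Trigram frequencies (highest first):
  throw wake throw: 3
  throw throw wake: 2
  throw throw throw: 2
  wake throw writer: 1
  throw writer wake: 1
  writer wake writer: 1
  … (14 more, each ≤ 1)

"throw wake throw", 3 times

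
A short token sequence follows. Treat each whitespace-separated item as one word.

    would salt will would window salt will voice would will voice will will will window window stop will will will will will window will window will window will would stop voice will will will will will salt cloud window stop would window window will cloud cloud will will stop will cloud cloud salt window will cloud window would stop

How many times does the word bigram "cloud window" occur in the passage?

Scanning the 58 overlapping bigram windows for "cloud window":
  position 38–39: cloud window
  position 56–57: cloud window

2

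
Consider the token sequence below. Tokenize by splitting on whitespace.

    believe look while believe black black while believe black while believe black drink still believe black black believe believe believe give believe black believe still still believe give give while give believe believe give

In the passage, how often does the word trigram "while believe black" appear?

3

Scanning the 32 overlapping trigram windows for "while believe black":
  position 3–5: while believe black
  position 7–9: while believe black
  position 10–12: while believe black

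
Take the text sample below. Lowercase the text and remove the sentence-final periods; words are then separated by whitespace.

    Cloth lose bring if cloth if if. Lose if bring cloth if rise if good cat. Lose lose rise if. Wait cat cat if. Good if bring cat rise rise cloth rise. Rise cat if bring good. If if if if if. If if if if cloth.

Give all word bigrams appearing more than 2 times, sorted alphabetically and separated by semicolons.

Bigram counts meeting the condition (more than 2 times):
  if bring: 3
  if if: 9

if bring; if if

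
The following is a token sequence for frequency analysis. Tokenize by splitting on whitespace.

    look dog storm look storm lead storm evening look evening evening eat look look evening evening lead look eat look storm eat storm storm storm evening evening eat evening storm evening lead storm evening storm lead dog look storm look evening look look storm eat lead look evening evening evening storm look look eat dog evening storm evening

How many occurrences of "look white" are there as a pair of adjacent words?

0

Scanning the 57 overlapping bigram windows for "look white":
  (none found)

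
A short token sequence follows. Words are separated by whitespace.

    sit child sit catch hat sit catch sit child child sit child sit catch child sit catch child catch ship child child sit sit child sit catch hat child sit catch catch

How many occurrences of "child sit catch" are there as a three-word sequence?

5

Scanning the 30 overlapping trigram windows for "child sit catch":
  position 2–4: child sit catch
  position 12–14: child sit catch
  position 15–17: child sit catch
  position 25–27: child sit catch
  position 29–31: child sit catch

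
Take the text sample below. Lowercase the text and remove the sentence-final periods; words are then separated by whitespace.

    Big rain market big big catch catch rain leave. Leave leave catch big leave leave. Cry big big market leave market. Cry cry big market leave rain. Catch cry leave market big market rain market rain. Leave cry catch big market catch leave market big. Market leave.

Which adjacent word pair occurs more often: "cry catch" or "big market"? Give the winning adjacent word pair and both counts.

"big market" (5 vs 1)

"cry catch": 1 occurrence
"big market": 5 occurrences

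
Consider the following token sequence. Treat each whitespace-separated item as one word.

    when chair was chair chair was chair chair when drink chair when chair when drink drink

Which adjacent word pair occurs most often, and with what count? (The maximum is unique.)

"chair when", 3 times

Bigram frequencies (highest first):
  chair when: 3
  when chair: 2
  chair was: 2
  was chair: 2
  chair chair: 2
  when drink: 2
  … (2 more, each ≤ 1)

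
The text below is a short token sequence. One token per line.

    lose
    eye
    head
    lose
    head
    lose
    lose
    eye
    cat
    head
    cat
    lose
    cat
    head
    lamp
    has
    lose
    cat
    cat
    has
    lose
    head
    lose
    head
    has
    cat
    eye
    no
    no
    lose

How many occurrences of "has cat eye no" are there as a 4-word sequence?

Scanning the 27 overlapping 4-gram windows for "has cat eye no":
  position 25–28: has cat eye no

1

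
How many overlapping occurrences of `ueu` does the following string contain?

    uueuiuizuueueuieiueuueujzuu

5

Sliding a length-3 window over the 27 characters (25 positions):
  position 2–4: ueu
  position 10–12: ueu
  position 12–14: ueu
  position 18–20: ueu
  position 21–23: ueu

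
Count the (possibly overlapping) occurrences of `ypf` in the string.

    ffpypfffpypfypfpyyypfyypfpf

Sliding a length-3 window over the 27 characters (25 positions):
  position 4–6: ypf
  position 10–12: ypf
  position 13–15: ypf
  position 19–21: ypf
  position 23–25: ypf

5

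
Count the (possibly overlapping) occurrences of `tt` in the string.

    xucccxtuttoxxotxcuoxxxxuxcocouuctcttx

Sliding a length-2 window over the 37 characters (36 positions):
  position 9–10: tt
  position 35–36: tt

2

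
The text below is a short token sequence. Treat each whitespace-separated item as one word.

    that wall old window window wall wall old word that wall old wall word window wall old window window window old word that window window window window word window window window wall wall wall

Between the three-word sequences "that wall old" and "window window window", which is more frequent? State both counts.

"window window window" (4 vs 2)

"that wall old": 2 occurrences
"window window window": 4 occurrences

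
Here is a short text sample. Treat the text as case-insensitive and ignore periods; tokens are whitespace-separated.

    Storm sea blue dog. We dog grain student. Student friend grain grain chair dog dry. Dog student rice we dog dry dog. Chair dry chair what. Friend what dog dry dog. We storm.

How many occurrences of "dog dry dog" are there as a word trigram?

Scanning the 31 overlapping trigram windows for "dog dry dog":
  position 14–16: dog dry dog
  position 20–22: dog dry dog
  position 29–31: dog dry dog

3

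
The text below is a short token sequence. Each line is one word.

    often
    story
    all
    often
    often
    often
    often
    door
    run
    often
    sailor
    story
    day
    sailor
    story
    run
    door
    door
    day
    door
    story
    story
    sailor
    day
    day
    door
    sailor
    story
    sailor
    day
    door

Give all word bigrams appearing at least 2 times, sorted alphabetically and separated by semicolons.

day door; often often; sailor day; sailor story; story sailor

Bigram counts meeting the condition (at least 2 times):
  day door: 3
  often often: 3
  sailor day: 2
  sailor story: 3
  story sailor: 2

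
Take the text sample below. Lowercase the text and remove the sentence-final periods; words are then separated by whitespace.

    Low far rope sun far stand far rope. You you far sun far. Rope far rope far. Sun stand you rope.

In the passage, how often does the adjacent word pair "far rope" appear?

4

Scanning the 20 overlapping bigram windows for "far rope":
  position 2–3: far rope
  position 7–8: far rope
  position 13–14: far rope
  position 15–16: far rope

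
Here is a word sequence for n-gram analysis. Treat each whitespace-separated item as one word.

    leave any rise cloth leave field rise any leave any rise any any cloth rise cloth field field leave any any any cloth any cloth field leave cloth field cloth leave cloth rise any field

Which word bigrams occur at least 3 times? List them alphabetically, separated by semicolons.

any any; any cloth; cloth field; leave any; rise any

Bigram counts meeting the condition (at least 3 times):
  any any: 3
  any cloth: 3
  cloth field: 3
  leave any: 3
  rise any: 3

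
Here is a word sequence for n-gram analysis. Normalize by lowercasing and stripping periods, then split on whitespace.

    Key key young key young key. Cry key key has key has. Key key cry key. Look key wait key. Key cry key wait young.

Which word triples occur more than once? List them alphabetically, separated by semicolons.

Trigram counts meeting the condition (more than once):
  key cry key: 3
  key has key: 2
  key key cry: 2
  key young key: 2

key cry key; key has key; key key cry; key young key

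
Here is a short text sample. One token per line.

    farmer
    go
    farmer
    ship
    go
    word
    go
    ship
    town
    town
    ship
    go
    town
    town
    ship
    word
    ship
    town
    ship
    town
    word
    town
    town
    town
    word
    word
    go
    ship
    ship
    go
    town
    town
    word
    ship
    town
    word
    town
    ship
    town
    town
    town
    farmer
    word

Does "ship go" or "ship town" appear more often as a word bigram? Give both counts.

"ship town" (5 vs 3)

"ship go": 3 occurrences
"ship town": 5 occurrences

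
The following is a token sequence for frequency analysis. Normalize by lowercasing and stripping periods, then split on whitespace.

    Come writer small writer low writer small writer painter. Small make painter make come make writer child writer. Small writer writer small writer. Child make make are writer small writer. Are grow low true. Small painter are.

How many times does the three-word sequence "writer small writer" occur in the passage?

5

Scanning the 35 overlapping trigram windows for "writer small writer":
  position 2–4: writer small writer
  position 6–8: writer small writer
  position 18–20: writer small writer
  position 21–23: writer small writer
  position 28–30: writer small writer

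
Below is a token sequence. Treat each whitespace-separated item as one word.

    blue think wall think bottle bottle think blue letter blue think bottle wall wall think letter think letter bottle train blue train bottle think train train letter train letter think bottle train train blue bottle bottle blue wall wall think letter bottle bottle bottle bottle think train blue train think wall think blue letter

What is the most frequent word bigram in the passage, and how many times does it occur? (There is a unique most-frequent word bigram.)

Bigram frequencies (highest first):
  bottle bottle: 5
  wall think: 4
  think bottle: 3
  bottle think: 3
  think letter: 3
  train blue: 3
  … (20 more, each ≤ 2)

"bottle bottle", 5 times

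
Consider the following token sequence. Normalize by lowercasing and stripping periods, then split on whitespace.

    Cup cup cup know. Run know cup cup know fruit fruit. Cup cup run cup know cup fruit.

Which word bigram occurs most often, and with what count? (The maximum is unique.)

Bigram frequencies (highest first):
  cup cup: 4
  cup know: 3
  know cup: 2
  know run: 1
  run know: 1
  know fruit: 1
  … (5 more, each ≤ 1)

"cup cup", 4 times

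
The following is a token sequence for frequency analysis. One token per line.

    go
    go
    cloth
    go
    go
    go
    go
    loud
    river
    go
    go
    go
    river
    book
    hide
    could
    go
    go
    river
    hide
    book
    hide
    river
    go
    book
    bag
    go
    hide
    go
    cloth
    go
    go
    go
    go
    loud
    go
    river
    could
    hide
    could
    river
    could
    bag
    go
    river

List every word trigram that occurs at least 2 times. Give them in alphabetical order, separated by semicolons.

Trigram counts meeting the condition (at least 2 times):
  cloth go go: 2
  go cloth go: 2
  go go go: 5
  go go loud: 2
  go go river: 2

cloth go go; go cloth go; go go go; go go loud; go go river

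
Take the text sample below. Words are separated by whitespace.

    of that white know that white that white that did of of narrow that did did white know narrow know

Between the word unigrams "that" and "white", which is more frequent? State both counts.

"that" (5 vs 4)

"that": 5 occurrences
"white": 4 occurrences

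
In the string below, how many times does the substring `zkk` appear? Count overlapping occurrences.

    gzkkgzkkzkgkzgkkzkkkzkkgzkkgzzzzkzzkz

5

Sliding a length-3 window over the 37 characters (35 positions):
  position 2–4: zkk
  position 6–8: zkk
  position 17–19: zkk
  position 21–23: zkk
  position 25–27: zkk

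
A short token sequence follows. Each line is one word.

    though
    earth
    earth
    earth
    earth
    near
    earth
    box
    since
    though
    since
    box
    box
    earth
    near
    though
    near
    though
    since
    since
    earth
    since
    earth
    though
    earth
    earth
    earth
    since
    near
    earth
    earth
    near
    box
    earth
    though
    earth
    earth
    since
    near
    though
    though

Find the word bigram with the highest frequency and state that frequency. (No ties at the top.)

"earth earth", 7 times

Bigram frequencies (highest first):
  earth earth: 7
  though earth: 3
  earth near: 3
  near though: 3
  earth since: 3
  near earth: 2
  … (14 more, each ≤ 2)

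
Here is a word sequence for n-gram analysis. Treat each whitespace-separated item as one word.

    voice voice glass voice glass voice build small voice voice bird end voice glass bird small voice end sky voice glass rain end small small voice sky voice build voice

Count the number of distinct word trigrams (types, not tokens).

30 tokens → 28 trigram windows in total.
Repeated trigrams (each contributes count−1 duplicates):
  voice glass voice: 2
1 duplicate windows → 28 − 1 = 27 distinct.

27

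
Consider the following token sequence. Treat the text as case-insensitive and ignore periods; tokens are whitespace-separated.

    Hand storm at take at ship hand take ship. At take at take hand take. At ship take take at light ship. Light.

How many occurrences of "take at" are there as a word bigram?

4

Scanning the 22 overlapping bigram windows for "take at":
  position 4–5: take at
  position 11–12: take at
  position 15–16: take at
  position 19–20: take at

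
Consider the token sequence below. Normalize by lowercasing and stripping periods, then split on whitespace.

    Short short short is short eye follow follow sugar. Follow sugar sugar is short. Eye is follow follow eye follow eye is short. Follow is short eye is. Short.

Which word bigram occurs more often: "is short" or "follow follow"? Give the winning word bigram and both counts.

"is short": 5 occurrences
"follow follow": 2 occurrences

"is short" (5 vs 2)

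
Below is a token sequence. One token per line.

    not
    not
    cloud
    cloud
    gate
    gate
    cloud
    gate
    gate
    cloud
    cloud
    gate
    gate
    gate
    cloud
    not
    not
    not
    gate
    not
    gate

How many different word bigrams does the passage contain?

21 tokens → 20 bigram windows in total.
Repeated bigrams (each contributes count−1 duplicates):
  gate gate: 4
  cloud gate: 3
  gate cloud: 3
  not not: 3
  cloud cloud: 2
  not gate: 2
11 duplicate windows → 20 − 11 = 9 distinct.

9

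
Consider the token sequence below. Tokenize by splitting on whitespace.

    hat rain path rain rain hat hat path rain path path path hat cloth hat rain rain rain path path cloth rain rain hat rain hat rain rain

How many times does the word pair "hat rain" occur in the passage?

Scanning the 27 overlapping bigram windows for "hat rain":
  position 1–2: hat rain
  position 15–16: hat rain
  position 24–25: hat rain
  position 26–27: hat rain

4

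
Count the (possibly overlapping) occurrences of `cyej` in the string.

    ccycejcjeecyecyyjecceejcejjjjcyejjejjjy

1

Sliding a length-4 window over the 39 characters (36 positions):
  position 30–33: cyej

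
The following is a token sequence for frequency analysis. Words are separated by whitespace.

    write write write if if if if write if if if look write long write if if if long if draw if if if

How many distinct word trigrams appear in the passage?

16

24 tokens → 22 trigram windows in total.
Repeated trigrams (each contributes count−1 duplicates):
  if if if: 5
  write if if: 3
6 duplicate windows → 22 − 6 = 16 distinct.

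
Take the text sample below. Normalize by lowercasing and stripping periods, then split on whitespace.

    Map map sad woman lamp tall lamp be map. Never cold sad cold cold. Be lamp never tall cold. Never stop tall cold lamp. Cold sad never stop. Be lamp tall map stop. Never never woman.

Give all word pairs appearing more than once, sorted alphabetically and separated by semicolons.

be lamp; cold sad; lamp tall; never stop; tall cold

Bigram counts meeting the condition (more than once):
  be lamp: 2
  cold sad: 2
  lamp tall: 2
  never stop: 2
  tall cold: 2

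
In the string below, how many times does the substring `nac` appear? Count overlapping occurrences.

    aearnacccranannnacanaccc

Sliding a length-3 window over the 24 characters (22 positions):
  position 5–7: nac
  position 16–18: nac
  position 20–22: nac

3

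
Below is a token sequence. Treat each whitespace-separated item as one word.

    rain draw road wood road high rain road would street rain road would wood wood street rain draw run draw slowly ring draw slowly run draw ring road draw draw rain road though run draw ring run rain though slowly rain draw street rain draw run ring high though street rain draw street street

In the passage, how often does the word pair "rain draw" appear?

Scanning the 53 overlapping bigram windows for "rain draw":
  position 1–2: rain draw
  position 17–18: rain draw
  position 41–42: rain draw
  position 44–45: rain draw
  position 51–52: rain draw

5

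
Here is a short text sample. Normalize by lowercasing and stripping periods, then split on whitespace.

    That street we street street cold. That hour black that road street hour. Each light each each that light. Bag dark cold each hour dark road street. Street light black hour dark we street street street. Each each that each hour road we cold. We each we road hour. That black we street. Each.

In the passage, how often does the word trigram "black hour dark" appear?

Scanning the 52 overlapping trigram windows for "black hour dark":
  position 30–32: black hour dark

1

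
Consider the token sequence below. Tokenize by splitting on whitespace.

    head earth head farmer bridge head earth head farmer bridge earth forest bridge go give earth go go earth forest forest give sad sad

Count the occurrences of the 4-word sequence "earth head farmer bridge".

Scanning the 21 overlapping 4-gram windows for "earth head farmer bridge":
  position 2–5: earth head farmer bridge
  position 7–10: earth head farmer bridge

2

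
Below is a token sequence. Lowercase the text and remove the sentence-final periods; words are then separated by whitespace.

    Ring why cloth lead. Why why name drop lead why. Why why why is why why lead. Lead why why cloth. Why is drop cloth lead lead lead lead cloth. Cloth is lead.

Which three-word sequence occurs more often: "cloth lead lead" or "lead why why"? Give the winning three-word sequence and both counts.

"cloth lead lead": 1 occurrence
"lead why why": 3 occurrences

"lead why why" (3 vs 1)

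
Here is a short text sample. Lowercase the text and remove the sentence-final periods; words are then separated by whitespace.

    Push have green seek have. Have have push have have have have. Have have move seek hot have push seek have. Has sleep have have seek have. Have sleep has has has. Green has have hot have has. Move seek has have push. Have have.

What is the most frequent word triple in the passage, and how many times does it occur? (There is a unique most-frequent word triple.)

Trigram frequencies (highest first):
  have have have: 5
  seek have have: 2
  have push have: 2
  push have have: 2
  push have green: 1
  have green seek: 1
  … (30 more, each ≤ 1)

"have have have", 5 times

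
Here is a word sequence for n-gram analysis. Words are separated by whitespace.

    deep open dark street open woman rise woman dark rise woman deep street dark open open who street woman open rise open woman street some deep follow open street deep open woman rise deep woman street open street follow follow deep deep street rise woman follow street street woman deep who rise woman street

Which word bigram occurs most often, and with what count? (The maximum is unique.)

"rise woman", 4 times

Bigram frequencies (highest first):
  rise woman: 4
  open woman: 3
  woman street: 3
  deep open: 2
  street open: 2
  woman rise: 2
  … (33 more, each ≤ 2)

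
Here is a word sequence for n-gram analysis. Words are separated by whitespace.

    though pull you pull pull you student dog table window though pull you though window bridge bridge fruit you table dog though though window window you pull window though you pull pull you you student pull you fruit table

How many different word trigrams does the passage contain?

39 tokens → 37 trigram windows in total.
Repeated trigrams (each contributes count−1 duplicates):
  pull pull you: 2
  though pull you: 2
  you pull pull: 2
3 duplicate windows → 37 − 3 = 34 distinct.

34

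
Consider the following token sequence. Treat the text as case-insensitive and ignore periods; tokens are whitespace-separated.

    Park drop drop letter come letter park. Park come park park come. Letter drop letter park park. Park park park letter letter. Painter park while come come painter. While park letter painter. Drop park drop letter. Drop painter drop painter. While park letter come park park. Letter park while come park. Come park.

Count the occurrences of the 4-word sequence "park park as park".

0

Scanning the 50 overlapping 4-gram windows for "park park as park":
  (none found)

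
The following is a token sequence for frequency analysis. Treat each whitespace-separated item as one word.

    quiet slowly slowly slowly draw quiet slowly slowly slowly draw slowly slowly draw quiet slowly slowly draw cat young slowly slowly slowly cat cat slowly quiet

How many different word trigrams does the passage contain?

26 tokens → 24 trigram windows in total.
Repeated trigrams (each contributes count−1 duplicates):
  slowly slowly draw: 4
  quiet slowly slowly: 3
  slowly slowly slowly: 3
  draw quiet slowly: 2
  slowly draw quiet: 2
9 duplicate windows → 24 − 9 = 15 distinct.

15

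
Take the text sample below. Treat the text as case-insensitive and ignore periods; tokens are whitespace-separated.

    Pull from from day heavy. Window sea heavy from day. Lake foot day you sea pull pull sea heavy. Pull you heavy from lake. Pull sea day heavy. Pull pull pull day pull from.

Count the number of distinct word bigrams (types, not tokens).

34 tokens → 33 bigram windows in total.
Repeated bigrams (each contributes count−1 duplicates):
  pull pull: 3
  day heavy: 2
  from day: 2
  heavy from: 2
  heavy pull: 2
  pull from: 2
  pull sea: 2
  sea heavy: 2
9 duplicate windows → 33 − 9 = 24 distinct.

24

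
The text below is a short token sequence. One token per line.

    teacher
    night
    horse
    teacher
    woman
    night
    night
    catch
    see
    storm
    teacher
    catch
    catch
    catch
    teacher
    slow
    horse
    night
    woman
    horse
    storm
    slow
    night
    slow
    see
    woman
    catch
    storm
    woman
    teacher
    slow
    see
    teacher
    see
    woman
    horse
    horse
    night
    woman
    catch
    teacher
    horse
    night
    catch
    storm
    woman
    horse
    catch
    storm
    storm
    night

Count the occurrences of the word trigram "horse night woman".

Scanning the 49 overlapping trigram windows for "horse night woman":
  position 17–19: horse night woman
  position 37–39: horse night woman

2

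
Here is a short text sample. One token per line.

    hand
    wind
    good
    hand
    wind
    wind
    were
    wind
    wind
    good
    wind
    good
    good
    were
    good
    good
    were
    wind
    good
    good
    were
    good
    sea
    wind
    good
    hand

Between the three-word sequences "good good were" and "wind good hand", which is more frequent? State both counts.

"good good were" (3 vs 2)

"good good were": 3 occurrences
"wind good hand": 2 occurrences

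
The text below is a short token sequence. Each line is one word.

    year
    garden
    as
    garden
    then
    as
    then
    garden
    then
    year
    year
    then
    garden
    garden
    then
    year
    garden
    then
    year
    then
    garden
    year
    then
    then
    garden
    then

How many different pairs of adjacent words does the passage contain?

26 tokens → 25 bigram windows in total.
Repeated bigrams (each contributes count−1 duplicates):
  garden then: 5
  then garden: 4
  then year: 3
  year then: 3
  year garden: 2
12 duplicate windows → 25 − 12 = 13 distinct.

13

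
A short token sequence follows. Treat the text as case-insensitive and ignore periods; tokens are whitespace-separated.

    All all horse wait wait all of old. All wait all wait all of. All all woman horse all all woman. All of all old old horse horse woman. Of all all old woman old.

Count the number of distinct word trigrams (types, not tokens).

35 tokens → 33 trigram windows in total.
Repeated trigrams (each contributes count−1 duplicates):
  all all woman: 2
  all of all: 2
  all wait all: 2
  of all all: 2
  wait all of: 2
5 duplicate windows → 33 − 5 = 28 distinct.

28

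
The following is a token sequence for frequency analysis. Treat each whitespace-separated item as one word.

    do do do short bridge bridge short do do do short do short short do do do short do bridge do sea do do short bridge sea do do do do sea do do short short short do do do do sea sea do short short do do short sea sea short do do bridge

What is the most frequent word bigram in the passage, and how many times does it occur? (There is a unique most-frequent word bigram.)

Bigram frequencies (highest first):
  do do: 16
  do short: 8
  short do: 7
  short short: 4
  sea do: 4
  do sea: 3
  … (9 more, each ≤ 2)

"do do", 16 times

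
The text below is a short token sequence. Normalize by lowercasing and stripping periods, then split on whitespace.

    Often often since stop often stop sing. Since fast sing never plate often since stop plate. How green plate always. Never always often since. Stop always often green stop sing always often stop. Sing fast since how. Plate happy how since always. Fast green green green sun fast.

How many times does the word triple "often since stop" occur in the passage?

3

Scanning the 46 overlapping trigram windows for "often since stop":
  position 2–4: often since stop
  position 13–15: often since stop
  position 23–25: often since stop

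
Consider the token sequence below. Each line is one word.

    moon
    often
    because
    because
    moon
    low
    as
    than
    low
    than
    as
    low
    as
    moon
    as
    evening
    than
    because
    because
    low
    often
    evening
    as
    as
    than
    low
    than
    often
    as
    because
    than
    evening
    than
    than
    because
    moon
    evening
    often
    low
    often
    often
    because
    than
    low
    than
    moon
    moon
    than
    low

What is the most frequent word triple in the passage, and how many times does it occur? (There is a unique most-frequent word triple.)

"than low than", 3 times

Trigram frequencies (highest first):
  than low than: 3
  as than low: 2
  moon often because: 1
  often because because: 1
  because because moon: 1
  because moon low: 1
  … (38 more, each ≤ 1)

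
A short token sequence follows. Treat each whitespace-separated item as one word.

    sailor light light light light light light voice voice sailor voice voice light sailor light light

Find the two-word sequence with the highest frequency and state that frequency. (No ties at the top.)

"light light", 6 times

Bigram frequencies (highest first):
  light light: 6
  sailor light: 2
  voice voice: 2
  light voice: 1
  voice sailor: 1
  sailor voice: 1
  … (2 more, each ≤ 1)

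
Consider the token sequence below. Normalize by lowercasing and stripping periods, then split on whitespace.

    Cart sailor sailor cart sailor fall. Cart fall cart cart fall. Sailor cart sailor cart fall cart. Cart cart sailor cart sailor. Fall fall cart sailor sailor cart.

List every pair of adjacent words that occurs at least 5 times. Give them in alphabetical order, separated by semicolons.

cart sailor; sailor cart

Bigram counts meeting the condition (at least 5 times):
  cart sailor: 6
  sailor cart: 5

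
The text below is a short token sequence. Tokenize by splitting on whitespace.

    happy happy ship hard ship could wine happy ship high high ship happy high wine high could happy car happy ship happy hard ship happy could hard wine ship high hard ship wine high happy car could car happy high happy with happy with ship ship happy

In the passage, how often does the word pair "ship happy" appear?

Scanning the 46 overlapping bigram windows for "ship happy":
  position 12–13: ship happy
  position 21–22: ship happy
  position 24–25: ship happy
  position 46–47: ship happy

4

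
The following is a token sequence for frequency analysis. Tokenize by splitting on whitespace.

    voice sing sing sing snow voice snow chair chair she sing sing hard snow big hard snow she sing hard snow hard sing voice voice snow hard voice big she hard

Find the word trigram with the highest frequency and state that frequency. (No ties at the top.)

Trigram frequencies (highest first):
  sing hard snow: 2
  voice sing sing: 1
  sing sing sing: 1
  sing sing snow: 1
  sing snow voice: 1
  snow voice snow: 1
  … (22 more, each ≤ 1)

"sing hard snow", 2 times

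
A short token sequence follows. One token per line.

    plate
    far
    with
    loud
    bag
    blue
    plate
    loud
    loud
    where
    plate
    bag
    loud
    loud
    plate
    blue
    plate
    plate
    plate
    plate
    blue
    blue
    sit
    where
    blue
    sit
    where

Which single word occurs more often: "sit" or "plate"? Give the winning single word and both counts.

"sit": 2 occurrences
"plate": 8 occurrences

"plate" (8 vs 2)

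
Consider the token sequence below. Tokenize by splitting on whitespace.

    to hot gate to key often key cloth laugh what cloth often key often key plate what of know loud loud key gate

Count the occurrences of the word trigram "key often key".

2

Scanning the 21 overlapping trigram windows for "key often key":
  position 5–7: key often key
  position 13–15: key often key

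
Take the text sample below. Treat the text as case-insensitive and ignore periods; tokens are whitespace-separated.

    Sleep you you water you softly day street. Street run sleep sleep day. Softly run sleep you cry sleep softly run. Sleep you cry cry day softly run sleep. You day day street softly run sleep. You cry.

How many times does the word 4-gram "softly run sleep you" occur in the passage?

4

Scanning the 35 overlapping 4-gram windows for "softly run sleep you":
  position 14–17: softly run sleep you
  position 20–23: softly run sleep you
  position 27–30: softly run sleep you
  position 34–37: softly run sleep you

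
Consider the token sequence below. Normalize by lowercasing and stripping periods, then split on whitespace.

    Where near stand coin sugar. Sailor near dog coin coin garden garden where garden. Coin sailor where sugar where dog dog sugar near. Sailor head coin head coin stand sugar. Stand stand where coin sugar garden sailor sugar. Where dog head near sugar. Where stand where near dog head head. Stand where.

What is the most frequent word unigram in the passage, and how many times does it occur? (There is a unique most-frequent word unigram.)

Unigram frequencies (highest first):
  where: 9
  coin: 7
  sugar: 7
  stand: 6
  near: 5
  dog: 5
  … (3 more, each ≤ 5)

"where", 9 times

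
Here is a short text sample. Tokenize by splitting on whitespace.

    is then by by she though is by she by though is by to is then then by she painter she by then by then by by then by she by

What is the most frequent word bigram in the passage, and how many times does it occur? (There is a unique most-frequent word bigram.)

Bigram frequencies (highest first):
  then by: 5
  by she: 4
  she by: 3
  by then: 3
  is then: 2
  by by: 2
  … (9 more, each ≤ 2)

"then by", 5 times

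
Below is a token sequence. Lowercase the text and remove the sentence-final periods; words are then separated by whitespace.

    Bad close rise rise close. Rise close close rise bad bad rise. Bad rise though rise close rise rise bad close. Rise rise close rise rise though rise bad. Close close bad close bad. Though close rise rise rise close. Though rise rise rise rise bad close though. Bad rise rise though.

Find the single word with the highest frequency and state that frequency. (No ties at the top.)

"rise", 23 times

Unigram frequencies (highest first):
  rise: 23
  close: 13
  bad: 10
  though: 6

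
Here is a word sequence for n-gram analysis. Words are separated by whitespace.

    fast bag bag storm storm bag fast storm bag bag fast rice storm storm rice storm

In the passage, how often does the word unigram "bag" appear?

Scanning the 16 tokens for "bag":
  position 2: bag
  position 3: bag
  position 6: bag
  position 9: bag
  position 10: bag

5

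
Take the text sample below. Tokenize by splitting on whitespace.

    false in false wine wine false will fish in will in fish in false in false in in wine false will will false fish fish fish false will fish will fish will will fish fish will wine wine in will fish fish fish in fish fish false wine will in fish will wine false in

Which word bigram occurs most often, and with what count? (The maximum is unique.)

"fish fish", 6 times

Bigram frequencies (highest first):
  fish fish: 6
  will fish: 5
  false in: 4
  fish will: 4
  in false: 3
  wine false: 3
  … (16 more, each ≤ 3)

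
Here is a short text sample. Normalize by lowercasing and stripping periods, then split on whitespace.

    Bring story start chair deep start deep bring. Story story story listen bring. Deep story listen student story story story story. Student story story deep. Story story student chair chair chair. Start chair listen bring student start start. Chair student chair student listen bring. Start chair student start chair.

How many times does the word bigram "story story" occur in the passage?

Scanning the 48 overlapping bigram windows for "story story":
  position 9–10: story story
  position 10–11: story story
  position 18–19: story story
  position 19–20: story story
  position 20–21: story story
  position 23–24: story story
  position 26–27: story story

7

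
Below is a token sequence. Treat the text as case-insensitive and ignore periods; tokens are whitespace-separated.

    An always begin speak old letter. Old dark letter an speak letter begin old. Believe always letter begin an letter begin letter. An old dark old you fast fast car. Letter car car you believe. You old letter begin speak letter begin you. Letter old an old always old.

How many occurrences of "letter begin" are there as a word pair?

5

Scanning the 48 overlapping bigram windows for "letter begin":
  position 12–13: letter begin
  position 17–18: letter begin
  position 20–21: letter begin
  position 38–39: letter begin
  position 41–42: letter begin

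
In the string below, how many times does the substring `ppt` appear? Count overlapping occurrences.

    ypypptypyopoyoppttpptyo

Sliding a length-3 window over the 23 characters (21 positions):
  position 4–6: ppt
  position 15–17: ppt
  position 19–21: ppt

3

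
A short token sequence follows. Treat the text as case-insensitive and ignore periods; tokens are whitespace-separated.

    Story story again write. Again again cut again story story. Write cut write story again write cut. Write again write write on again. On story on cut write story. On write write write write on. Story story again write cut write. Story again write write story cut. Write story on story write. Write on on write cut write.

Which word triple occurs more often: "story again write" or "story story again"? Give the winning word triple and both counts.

"story again write": 4 occurrences
"story story again": 2 occurrences

"story again write" (4 vs 2)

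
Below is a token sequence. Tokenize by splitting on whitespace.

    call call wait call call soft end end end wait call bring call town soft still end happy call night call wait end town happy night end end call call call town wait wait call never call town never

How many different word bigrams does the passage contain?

39 tokens → 38 bigram windows in total.
Repeated bigrams (each contributes count−1 duplicates):
  call call: 4
  call town: 3
  end end: 3
  wait call: 3
  call wait: 2
10 duplicate windows → 38 − 10 = 28 distinct.

28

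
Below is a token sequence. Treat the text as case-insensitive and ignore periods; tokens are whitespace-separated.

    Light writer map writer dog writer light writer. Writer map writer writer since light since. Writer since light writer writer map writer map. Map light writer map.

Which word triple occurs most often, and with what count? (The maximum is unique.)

"writer map writer", 3 times

Trigram frequencies (highest first):
  writer map writer: 3
  light writer map: 2
  light writer writer: 2
  writer writer map: 2
  writer since light: 2
  map writer dog: 1
  … (13 more, each ≤ 1)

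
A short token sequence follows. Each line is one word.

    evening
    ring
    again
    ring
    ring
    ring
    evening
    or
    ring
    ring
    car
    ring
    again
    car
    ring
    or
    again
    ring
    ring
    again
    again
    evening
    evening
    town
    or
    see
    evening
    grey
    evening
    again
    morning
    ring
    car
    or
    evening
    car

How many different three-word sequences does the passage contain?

33

36 tokens → 34 trigram windows in total.
Repeated trigrams (each contributes count−1 duplicates):
  again ring ring: 2
1 duplicate windows → 34 − 1 = 33 distinct.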